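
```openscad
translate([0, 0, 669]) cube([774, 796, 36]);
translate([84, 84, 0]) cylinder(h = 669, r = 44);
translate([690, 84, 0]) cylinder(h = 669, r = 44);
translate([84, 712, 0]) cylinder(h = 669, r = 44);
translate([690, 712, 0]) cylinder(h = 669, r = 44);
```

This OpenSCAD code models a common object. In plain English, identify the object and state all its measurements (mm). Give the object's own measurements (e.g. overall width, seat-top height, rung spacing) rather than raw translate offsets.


A rectangular dining table. The top is 774×796×36 mm with its upper surface at z = 705 mm. It stands on four round legs of 88 mm diameter, each leg's bounding box inset 40 mm from the nearest pair of top edges, running from the floor to the underside of the top.


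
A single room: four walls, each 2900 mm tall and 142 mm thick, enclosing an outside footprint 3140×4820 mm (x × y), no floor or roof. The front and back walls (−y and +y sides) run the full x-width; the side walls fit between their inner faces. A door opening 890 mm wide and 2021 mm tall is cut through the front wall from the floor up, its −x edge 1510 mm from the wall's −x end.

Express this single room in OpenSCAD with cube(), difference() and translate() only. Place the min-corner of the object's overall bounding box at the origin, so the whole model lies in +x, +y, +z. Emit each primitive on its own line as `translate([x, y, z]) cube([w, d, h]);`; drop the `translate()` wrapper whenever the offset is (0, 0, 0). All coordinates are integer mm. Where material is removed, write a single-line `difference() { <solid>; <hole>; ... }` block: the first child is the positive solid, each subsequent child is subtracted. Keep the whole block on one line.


difference() { cube([3140, 142, 2900]); translate([1510, 0, 0]) cube([890, 142, 2021]); }
translate([0, 4678, 0]) cube([3140, 142, 2900]);
translate([0, 142, 0]) cube([142, 4536, 2900]);
translate([2998, 142, 0]) cube([142, 4536, 2900]);


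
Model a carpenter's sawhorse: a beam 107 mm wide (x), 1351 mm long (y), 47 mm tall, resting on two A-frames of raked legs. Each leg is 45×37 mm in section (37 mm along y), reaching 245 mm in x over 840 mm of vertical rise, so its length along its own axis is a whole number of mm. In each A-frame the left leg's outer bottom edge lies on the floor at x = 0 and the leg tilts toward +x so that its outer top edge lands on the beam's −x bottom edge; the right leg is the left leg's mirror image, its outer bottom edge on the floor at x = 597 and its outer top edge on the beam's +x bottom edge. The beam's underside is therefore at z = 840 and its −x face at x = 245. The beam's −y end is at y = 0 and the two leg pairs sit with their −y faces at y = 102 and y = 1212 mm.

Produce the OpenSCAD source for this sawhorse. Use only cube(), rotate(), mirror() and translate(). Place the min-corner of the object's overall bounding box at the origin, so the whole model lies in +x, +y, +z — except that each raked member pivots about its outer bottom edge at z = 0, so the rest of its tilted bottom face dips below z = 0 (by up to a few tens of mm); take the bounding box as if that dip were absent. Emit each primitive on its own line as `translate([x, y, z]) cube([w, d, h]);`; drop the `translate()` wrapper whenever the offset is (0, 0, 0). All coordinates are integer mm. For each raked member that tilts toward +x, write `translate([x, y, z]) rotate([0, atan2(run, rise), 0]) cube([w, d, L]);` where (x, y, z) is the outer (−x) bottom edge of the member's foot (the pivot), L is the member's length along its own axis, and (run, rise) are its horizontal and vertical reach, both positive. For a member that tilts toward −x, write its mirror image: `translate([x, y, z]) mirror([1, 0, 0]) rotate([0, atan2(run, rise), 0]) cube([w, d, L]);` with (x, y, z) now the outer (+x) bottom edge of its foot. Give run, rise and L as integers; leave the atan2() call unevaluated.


translate([245, 0, 840]) cube([107, 1351, 47]);
translate([0, 102, 0]) rotate([0, atan2(245, 840), 0]) cube([45, 37, 875]);
translate([597, 102, 0]) mirror([1, 0, 0]) rotate([0, atan2(245, 840), 0]) cube([45, 37, 875]);
translate([0, 1212, 0]) rotate([0, atan2(245, 840), 0]) cube([45, 37, 875]);
translate([597, 1212, 0]) mirror([1, 0, 0]) rotate([0, atan2(245, 840), 0]) cube([45, 37, 875]);


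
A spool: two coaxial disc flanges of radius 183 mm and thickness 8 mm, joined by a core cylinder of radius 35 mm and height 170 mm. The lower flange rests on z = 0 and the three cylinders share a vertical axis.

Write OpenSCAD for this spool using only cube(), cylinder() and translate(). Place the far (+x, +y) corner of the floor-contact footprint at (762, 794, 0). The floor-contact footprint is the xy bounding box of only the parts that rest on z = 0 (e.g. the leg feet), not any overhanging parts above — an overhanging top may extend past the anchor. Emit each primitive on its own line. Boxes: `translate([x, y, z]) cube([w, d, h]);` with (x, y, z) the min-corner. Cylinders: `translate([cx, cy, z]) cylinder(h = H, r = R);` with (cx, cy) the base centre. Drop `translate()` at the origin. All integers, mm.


translate([579, 611, 0]) cylinder(h = 8, r = 183);
translate([579, 611, 8]) cylinder(h = 170, r = 35);
translate([579, 611, 178]) cylinder(h = 8, r = 183);


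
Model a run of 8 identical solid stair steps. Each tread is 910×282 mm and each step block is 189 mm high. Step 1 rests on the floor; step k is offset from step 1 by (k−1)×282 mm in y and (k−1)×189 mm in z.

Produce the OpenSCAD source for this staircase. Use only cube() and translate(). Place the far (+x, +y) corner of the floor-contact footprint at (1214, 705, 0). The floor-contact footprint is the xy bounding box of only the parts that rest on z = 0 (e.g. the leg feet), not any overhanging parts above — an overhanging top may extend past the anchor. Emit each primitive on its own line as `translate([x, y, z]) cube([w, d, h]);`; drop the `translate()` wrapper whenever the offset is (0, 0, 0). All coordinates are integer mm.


translate([304, 423, 0]) cube([910, 282, 189]);
translate([304, 705, 189]) cube([910, 282, 189]);
translate([304, 987, 378]) cube([910, 282, 189]);
translate([304, 1269, 567]) cube([910, 282, 189]);
translate([304, 1551, 756]) cube([910, 282, 189]);
translate([304, 1833, 945]) cube([910, 282, 189]);
translate([304, 2115, 1134]) cube([910, 282, 189]);
translate([304, 2397, 1323]) cube([910, 282, 189]);


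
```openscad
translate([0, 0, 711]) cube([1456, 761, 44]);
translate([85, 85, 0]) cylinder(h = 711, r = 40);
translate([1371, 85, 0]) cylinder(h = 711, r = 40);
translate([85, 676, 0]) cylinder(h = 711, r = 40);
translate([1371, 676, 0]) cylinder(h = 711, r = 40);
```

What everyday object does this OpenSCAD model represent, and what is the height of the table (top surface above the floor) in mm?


A table. The table height is 755 mm.

A 1456×761×44 slab sits at z = 711 on four Ø80 mm round legs — a table. The top surface is at 711 + 44 = 755 mm.


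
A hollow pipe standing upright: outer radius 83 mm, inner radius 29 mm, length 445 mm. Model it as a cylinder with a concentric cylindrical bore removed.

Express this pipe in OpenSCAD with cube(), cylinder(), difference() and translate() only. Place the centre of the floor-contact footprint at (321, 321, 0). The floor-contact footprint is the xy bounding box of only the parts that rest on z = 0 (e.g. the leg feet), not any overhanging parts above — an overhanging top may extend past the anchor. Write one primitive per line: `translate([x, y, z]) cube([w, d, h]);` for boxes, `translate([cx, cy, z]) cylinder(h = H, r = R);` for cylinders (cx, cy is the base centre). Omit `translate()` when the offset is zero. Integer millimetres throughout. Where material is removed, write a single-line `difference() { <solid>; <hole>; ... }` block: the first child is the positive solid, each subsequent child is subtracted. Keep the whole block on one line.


difference() { translate([321, 321, 0]) cylinder(h = 445, r = 83); translate([321, 321, 0]) cylinder(h = 445, r = 29); }


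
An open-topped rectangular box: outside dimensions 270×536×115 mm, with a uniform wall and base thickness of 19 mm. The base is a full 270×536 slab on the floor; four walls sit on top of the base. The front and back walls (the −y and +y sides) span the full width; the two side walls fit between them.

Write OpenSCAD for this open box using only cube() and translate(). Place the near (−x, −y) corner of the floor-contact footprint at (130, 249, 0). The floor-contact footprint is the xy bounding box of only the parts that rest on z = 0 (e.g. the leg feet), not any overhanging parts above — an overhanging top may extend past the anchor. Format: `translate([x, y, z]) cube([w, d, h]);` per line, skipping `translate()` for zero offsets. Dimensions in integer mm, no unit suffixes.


translate([130, 249, 0]) cube([270, 536, 19]);
translate([130, 249, 19]) cube([270, 19, 96]);
translate([130, 766, 19]) cube([270, 19, 96]);
translate([130, 268, 19]) cube([19, 498, 96]);
translate([381, 268, 19]) cube([19, 498, 96]);


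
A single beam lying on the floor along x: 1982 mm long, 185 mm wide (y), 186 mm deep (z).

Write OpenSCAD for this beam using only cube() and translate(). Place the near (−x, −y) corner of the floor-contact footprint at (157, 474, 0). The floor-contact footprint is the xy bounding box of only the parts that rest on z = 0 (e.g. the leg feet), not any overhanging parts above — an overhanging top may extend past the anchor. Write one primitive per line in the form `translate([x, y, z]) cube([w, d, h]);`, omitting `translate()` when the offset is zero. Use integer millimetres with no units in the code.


translate([157, 474, 0]) cube([1982, 185, 186]);


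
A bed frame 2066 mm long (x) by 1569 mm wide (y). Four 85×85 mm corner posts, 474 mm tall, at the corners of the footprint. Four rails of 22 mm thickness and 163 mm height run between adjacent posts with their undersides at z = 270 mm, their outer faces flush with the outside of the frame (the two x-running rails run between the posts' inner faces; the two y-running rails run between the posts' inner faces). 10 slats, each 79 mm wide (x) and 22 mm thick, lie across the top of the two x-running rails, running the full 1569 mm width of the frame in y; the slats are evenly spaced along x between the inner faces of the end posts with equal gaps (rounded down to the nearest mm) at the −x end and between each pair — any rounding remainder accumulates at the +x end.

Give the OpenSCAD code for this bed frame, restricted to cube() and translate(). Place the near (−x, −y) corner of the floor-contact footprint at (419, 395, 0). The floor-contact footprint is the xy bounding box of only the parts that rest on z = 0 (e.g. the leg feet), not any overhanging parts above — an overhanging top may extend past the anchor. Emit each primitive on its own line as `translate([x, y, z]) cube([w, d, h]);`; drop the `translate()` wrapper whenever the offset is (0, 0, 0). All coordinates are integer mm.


translate([419, 395, 0]) cube([85, 85, 474]);
translate([419, 1879, 0]) cube([85, 85, 474]);
translate([2400, 395, 0]) cube([85, 85, 474]);
translate([2400, 1879, 0]) cube([85, 85, 474]);
translate([504, 395, 270]) cube([1896, 22, 163]);
translate([504, 1942, 270]) cube([1896, 22, 163]);
translate([419, 480, 270]) cube([22, 1399, 163]);
translate([2463, 480, 270]) cube([22, 1399, 163]);
translate([604, 395, 433]) cube([79, 1569, 22]);
translate([783, 395, 433]) cube([79, 1569, 22]);
translate([962, 395, 433]) cube([79, 1569, 22]);
translate([1141, 395, 433]) cube([79, 1569, 22]);
translate([1320, 395, 433]) cube([79, 1569, 22]);
translate([1499, 395, 433]) cube([79, 1569, 22]);
translate([1678, 395, 433]) cube([79, 1569, 22]);
translate([1857, 395, 433]) cube([79, 1569, 22]);
translate([2036, 395, 433]) cube([79, 1569, 22]);
translate([2215, 395, 433]) cube([79, 1569, 22]);


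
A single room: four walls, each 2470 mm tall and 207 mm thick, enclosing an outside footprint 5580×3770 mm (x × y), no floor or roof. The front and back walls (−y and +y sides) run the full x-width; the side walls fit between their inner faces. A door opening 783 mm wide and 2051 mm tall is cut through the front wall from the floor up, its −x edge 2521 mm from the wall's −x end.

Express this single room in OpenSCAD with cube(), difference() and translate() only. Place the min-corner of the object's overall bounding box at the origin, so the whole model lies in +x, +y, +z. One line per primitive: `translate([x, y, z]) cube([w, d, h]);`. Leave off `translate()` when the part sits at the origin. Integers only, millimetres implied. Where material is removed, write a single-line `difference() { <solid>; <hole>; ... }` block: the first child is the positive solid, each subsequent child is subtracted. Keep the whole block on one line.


difference() { cube([5580, 207, 2470]); translate([2521, 0, 0]) cube([783, 207, 2051]); }
translate([0, 3563, 0]) cube([5580, 207, 2470]);
translate([0, 207, 0]) cube([207, 3356, 2470]);
translate([5373, 207, 0]) cube([207, 3356, 2470]);


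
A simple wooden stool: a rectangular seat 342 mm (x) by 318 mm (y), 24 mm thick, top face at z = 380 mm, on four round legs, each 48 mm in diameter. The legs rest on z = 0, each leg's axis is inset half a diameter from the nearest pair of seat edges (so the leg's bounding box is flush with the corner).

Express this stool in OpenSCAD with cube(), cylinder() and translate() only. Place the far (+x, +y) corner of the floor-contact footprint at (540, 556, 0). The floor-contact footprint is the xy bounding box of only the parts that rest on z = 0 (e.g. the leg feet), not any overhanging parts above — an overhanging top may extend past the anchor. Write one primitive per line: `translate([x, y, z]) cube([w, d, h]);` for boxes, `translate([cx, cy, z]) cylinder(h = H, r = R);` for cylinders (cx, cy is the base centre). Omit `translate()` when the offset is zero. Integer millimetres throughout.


// leg_h = 380 - 24 = 356
translate([198, 238, 356]) cube([342, 318, 24]);
translate([222, 262, 0]) cylinder(h = 356, r = 24);
translate([516, 262, 0]) cylinder(h = 356, r = 24);
translate([222, 532, 0]) cylinder(h = 356, r = 24);
translate([516, 532, 0]) cylinder(h = 356, r = 24);


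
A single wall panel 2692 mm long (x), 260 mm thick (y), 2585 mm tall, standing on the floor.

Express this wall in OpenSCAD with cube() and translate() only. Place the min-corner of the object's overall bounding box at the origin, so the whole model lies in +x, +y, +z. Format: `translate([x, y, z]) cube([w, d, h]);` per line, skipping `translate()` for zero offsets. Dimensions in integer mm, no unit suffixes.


cube([2692, 260, 2585]);


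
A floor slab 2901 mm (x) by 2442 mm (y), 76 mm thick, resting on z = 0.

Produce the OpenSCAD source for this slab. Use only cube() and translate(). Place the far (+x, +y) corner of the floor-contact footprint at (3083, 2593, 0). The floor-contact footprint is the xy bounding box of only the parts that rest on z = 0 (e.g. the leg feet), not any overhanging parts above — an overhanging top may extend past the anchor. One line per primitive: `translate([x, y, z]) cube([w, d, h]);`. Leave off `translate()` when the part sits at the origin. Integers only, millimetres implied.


translate([182, 151, 0]) cube([2901, 2442, 76]);


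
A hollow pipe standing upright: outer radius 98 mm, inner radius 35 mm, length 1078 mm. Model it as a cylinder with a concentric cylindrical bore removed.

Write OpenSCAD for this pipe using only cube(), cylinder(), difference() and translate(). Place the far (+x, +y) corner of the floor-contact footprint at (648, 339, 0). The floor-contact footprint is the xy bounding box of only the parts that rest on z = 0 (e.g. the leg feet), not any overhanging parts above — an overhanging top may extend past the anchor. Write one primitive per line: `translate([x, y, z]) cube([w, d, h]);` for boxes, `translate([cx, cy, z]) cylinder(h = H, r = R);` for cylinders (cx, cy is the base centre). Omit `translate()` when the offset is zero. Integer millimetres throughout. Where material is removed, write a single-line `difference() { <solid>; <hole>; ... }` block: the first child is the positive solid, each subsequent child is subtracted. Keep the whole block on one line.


difference() { translate([550, 241, 0]) cylinder(h = 1078, r = 98); translate([550, 241, 0]) cylinder(h = 1078, r = 35); }


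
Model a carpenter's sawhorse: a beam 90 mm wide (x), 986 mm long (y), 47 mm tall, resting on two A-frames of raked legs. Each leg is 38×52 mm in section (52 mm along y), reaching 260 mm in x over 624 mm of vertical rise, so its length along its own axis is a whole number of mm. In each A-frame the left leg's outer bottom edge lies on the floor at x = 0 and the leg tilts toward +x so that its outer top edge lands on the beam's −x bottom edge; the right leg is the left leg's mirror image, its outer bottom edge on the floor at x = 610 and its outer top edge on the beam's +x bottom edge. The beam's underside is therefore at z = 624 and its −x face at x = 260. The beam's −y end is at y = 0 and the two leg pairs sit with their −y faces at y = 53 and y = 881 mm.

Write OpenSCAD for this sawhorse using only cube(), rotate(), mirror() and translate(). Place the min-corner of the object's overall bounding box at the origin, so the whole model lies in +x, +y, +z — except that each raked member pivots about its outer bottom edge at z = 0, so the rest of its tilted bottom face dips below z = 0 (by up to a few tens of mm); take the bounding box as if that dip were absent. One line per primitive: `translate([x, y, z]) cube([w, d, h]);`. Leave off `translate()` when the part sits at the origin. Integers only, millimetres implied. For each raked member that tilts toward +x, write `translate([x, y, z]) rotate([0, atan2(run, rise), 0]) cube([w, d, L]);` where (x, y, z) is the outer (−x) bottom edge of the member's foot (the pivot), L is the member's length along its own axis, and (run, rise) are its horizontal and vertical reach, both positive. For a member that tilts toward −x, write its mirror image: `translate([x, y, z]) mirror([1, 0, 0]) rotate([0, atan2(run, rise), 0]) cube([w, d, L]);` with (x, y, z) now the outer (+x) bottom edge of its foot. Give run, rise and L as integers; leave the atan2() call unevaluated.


// leg length = √(260² + 624²) = 676
// right-leg outer foot x = 2·260 + 90 = 610
// beam min-corner = (260, 0, 624)
translate([260, 0, 624]) cube([90, 986, 47]);
translate([0, 53, 0]) rotate([0, atan2(260, 624), 0]) cube([38, 52, 676]);
translate([610, 53, 0]) mirror([1, 0, 0]) rotate([0, atan2(260, 624), 0]) cube([38, 52, 676]);
translate([0, 881, 0]) rotate([0, atan2(260, 624), 0]) cube([38, 52, 676]);
translate([610, 881, 0]) mirror([1, 0, 0]) rotate([0, atan2(260, 624), 0]) cube([38, 52, 676]);


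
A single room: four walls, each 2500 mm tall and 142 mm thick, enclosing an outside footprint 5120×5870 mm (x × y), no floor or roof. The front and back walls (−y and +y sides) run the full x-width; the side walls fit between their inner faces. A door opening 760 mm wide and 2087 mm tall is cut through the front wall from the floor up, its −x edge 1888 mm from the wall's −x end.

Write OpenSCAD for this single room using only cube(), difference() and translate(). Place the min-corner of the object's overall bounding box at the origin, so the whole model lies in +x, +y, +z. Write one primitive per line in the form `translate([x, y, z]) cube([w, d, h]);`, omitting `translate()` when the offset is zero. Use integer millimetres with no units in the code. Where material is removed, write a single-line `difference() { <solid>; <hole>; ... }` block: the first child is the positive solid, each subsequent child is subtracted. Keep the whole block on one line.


difference() { cube([5120, 142, 2500]); translate([1888, 0, 0]) cube([760, 142, 2087]); }
translate([0, 5728, 0]) cube([5120, 142, 2500]);
translate([0, 142, 0]) cube([142, 5586, 2500]);
translate([4978, 142, 0]) cube([142, 5586, 2500]);


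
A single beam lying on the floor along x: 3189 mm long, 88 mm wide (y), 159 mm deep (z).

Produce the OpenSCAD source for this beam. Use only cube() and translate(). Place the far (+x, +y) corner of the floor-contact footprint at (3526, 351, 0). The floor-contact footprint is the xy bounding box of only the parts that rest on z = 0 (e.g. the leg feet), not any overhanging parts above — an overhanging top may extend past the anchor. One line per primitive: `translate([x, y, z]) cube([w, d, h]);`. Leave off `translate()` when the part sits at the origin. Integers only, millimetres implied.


translate([337, 263, 0]) cube([3189, 88, 159]);


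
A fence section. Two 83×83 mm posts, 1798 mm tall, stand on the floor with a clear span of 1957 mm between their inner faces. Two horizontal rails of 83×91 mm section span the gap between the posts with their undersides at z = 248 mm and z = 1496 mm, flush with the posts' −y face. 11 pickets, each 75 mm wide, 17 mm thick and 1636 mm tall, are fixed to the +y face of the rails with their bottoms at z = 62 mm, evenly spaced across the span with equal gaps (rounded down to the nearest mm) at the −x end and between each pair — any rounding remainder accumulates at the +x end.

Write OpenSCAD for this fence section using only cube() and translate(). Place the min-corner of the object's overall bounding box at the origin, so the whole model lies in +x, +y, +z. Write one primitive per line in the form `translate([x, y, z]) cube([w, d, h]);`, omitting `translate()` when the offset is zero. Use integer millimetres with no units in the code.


cube([83, 83, 1798]);
translate([2040, 0, 0]) cube([83, 83, 1798]);
translate([83, 0, 248]) cube([1957, 83, 91]);
translate([83, 0, 1496]) cube([1957, 83, 91]);
translate([177, 83, 62]) cube([75, 17, 1636]);
translate([346, 83, 62]) cube([75, 17, 1636]);
translate([515, 83, 62]) cube([75, 17, 1636]);
translate([684, 83, 62]) cube([75, 17, 1636]);
translate([853, 83, 62]) cube([75, 17, 1636]);
translate([1022, 83, 62]) cube([75, 17, 1636]);
translate([1191, 83, 62]) cube([75, 17, 1636]);
translate([1360, 83, 62]) cube([75, 17, 1636]);
translate([1529, 83, 62]) cube([75, 17, 1636]);
translate([1698, 83, 62]) cube([75, 17, 1636]);
translate([1867, 83, 62]) cube([75, 17, 1636]);


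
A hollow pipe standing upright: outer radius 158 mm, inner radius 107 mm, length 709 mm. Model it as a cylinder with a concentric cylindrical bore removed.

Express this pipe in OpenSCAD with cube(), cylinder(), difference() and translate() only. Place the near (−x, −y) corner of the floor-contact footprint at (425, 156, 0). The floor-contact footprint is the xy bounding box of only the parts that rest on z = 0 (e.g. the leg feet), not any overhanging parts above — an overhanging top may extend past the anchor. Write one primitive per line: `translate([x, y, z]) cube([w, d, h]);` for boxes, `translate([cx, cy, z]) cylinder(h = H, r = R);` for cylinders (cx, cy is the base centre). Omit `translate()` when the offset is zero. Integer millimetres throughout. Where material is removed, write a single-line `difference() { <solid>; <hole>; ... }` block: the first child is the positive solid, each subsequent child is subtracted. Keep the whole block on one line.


difference() { translate([583, 314, 0]) cylinder(h = 709, r = 158); translate([583, 314, 0]) cylinder(h = 709, r = 107); }


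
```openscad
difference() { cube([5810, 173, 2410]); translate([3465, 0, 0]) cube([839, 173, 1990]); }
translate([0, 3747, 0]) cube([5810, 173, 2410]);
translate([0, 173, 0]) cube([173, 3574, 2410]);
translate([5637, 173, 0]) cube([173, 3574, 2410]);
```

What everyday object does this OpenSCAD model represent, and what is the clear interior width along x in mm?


A single room. The interior width is 5464 mm.

Four walls enclosing a rectangle with a door in the front wall — a room. Outside width 5810 minus two 173 mm walls gives 5464 mm.


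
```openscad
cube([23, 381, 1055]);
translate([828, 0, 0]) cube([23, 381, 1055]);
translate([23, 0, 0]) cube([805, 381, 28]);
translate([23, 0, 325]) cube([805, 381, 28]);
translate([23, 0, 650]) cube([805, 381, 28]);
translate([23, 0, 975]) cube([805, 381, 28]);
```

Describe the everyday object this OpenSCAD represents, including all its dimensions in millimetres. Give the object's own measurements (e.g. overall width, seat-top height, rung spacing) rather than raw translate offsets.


An open bookshelf. Two side panels, each 23 mm thick, 381 mm deep and 1055 mm tall, stand 851 mm apart (outside-to-outside). Between them sit 4 shelves, each 28 mm thick and 381 mm deep, spanning the full gap between the sides. The bottom shelf rests on the floor (its underside at z = 0) and the clear gap between one shelf's top and the next shelf's underside is 297 mm.


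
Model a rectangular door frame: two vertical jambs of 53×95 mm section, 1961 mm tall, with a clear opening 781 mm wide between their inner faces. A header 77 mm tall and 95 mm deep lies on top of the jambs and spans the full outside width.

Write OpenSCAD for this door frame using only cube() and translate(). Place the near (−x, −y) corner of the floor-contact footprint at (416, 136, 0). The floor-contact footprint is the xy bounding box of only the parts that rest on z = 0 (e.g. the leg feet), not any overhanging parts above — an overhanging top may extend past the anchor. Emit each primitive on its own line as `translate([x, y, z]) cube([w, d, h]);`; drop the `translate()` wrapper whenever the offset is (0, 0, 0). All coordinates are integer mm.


translate([416, 136, 0]) cube([53, 95, 1961]);
translate([1250, 136, 0]) cube([53, 95, 1961]);
translate([416, 136, 1961]) cube([887, 95, 77]);


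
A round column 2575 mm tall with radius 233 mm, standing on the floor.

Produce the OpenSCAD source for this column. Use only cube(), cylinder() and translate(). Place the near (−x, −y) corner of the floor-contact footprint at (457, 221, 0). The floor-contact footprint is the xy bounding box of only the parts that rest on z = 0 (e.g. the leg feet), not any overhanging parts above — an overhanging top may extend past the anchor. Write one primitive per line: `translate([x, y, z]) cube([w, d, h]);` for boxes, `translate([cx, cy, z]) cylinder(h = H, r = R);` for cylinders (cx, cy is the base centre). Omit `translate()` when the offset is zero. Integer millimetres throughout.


translate([690, 454, 0]) cylinder(h = 2575, r = 233);


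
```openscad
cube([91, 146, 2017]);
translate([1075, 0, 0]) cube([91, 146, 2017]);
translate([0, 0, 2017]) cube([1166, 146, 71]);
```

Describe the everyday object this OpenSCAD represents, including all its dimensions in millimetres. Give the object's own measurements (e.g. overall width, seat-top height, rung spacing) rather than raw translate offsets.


A door frame. The clear opening is 984 mm wide and 2017 mm high. Two 91 mm wide jambs, 146 mm deep, stand either side of the opening from the floor to the top of the opening. A 71 mm thick head sits across the top of both jambs, spanning the full outside width of the frame.


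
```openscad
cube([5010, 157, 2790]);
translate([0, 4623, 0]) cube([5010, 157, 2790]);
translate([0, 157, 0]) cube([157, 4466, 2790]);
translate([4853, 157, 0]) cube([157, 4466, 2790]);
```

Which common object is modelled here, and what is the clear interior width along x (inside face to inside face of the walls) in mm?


A house (or room) frame. The interior width is 4696 mm.

Four 2790 mm walls enclosing a rectangle with no floor or roof — a room or house frame. Outside width is 5010 mm and wall thickness is 157 mm, so the interior width is 5010 − 2 × 157 = 4696 mm.


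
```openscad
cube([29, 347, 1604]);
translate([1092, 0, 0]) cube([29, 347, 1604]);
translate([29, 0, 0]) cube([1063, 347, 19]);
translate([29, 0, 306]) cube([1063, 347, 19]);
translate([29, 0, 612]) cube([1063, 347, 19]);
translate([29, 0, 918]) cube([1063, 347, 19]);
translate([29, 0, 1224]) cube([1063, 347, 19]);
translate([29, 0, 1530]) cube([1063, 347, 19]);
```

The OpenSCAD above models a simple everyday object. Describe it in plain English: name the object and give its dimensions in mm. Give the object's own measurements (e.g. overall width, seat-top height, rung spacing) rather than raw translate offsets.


An open bookshelf. Two side panels, each 29 mm thick, 347 mm deep and 1604 mm tall, stand 1121 mm apart (outside-to-outside). Between them sit 6 shelves, each 19 mm thick and 347 mm deep, spanning the full gap between the sides. The bottom shelf rests on the floor (its underside at z = 0) and the clear gap between one shelf's top and the next shelf's underside is 287 mm.


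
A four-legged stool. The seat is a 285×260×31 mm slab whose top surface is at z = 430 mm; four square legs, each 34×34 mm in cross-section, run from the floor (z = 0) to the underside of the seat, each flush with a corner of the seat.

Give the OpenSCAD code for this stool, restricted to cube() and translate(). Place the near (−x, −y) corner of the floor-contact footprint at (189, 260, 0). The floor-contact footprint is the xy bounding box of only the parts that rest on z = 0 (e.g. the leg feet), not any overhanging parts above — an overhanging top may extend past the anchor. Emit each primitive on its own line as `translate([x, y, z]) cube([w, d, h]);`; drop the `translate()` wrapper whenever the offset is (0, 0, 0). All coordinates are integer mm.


// leg_h = 430 - 31 = 399
translate([189, 260, 399]) cube([285, 260, 31]);
translate([189, 260, 0]) cube([34, 34, 399]);
translate([440, 260, 0]) cube([34, 34, 399]);
translate([189, 486, 0]) cube([34, 34, 399]);
translate([440, 486, 0]) cube([34, 34, 399]);


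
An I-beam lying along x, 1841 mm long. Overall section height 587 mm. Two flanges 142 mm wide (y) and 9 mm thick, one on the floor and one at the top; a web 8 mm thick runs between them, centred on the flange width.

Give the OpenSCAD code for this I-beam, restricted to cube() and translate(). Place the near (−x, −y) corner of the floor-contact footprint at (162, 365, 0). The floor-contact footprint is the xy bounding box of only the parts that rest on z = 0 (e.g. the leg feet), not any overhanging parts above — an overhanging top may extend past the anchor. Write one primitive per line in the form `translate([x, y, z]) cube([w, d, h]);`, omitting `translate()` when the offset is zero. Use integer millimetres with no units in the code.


translate([162, 365, 0]) cube([1841, 142, 9]);
translate([162, 432, 9]) cube([1841, 8, 569]);
translate([162, 365, 578]) cube([1841, 142, 9]);


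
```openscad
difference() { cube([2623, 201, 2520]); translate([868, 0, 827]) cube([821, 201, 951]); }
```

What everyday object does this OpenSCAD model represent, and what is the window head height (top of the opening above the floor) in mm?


A wall with a window opening. The window head height is 1778 mm.

A wall with a rectangular opening subtracted — a window. Sill at z = 827, opening 951 mm tall, so the head is at 827 + 951 = 1778 mm.


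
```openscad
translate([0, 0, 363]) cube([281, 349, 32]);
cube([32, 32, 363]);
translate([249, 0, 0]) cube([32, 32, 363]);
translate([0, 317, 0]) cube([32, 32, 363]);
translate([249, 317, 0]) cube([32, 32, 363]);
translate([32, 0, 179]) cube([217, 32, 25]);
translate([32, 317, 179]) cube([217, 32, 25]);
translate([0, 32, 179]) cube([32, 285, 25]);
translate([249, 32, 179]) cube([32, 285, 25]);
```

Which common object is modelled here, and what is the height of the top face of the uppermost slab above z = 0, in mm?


A stool. The seat height is 395 mm.

A 281×349×32 slab at z = 363 on four corner posts — a stool. The seat top is 363 + 32 = 395 mm.


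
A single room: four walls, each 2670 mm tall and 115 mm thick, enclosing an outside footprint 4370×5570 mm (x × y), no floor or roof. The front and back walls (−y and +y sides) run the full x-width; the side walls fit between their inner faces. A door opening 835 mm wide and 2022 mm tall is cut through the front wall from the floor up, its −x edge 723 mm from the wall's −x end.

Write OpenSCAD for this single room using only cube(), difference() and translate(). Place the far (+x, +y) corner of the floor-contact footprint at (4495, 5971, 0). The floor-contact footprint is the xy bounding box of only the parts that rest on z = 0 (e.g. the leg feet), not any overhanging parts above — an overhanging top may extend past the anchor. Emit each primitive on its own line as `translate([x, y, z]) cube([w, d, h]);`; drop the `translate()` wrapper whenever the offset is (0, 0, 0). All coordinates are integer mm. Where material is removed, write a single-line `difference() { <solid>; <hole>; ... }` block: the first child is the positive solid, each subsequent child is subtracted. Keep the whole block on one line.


difference() { translate([125, 401, 0]) cube([4370, 115, 2670]); translate([848, 401, 0]) cube([835, 115, 2022]); }
translate([125, 5856, 0]) cube([4370, 115, 2670]);
translate([125, 516, 0]) cube([115, 5340, 2670]);
translate([4380, 516, 0]) cube([115, 5340, 2670]);


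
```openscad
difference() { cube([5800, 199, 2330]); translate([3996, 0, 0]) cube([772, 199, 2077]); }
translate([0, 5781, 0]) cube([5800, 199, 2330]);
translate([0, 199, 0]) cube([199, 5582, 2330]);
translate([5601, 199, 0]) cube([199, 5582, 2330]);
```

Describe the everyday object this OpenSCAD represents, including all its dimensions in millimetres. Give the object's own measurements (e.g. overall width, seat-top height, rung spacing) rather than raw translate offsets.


A single room: four walls, each 2330 mm tall and 199 mm thick, enclosing an outside footprint 5800×5980 mm (x × y), no floor or roof. The front and back walls (−y and +y sides) run the full x-width; the side walls fit between their inner faces. A door opening 772 mm wide and 2077 mm tall is cut through the front wall from the floor up, its −x edge 3996 mm from the wall's −x end.


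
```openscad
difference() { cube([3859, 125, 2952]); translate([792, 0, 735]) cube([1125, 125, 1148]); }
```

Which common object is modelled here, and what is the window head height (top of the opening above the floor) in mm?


A wall with a window opening. The window head height is 1883 mm.

A wall with a rectangular opening subtracted — a window. Sill at z = 735, opening 1148 mm tall, so the head is at 735 + 1148 = 1883 mm.


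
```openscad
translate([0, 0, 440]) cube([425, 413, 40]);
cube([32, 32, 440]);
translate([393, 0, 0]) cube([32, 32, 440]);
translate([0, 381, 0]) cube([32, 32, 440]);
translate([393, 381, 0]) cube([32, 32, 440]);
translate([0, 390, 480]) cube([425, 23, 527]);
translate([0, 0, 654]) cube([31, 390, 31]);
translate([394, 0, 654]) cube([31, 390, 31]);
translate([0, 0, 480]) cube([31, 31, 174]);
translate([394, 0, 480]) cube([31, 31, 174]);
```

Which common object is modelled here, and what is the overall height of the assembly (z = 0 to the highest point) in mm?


A chair. The overall height is 1007 mm.

A slab on four corner posts with a tall panel at the back — a chair. The seat slab sits at z = 440 with thickness 40, and the 527 mm backrest starts at the seat top, so the overall height is 440 + 40 + 527 = 1007 mm.


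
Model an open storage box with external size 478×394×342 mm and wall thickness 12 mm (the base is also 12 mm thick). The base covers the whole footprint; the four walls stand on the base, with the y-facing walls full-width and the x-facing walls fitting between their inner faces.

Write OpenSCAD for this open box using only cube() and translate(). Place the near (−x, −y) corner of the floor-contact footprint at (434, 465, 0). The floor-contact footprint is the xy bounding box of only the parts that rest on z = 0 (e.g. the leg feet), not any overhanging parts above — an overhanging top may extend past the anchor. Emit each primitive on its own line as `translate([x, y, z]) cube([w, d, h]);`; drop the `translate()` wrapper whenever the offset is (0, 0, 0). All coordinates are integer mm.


translate([434, 465, 0]) cube([478, 394, 12]);
translate([434, 465, 12]) cube([478, 12, 330]);
translate([434, 847, 12]) cube([478, 12, 330]);
translate([434, 477, 12]) cube([12, 370, 330]);
translate([900, 477, 12]) cube([12, 370, 330]);


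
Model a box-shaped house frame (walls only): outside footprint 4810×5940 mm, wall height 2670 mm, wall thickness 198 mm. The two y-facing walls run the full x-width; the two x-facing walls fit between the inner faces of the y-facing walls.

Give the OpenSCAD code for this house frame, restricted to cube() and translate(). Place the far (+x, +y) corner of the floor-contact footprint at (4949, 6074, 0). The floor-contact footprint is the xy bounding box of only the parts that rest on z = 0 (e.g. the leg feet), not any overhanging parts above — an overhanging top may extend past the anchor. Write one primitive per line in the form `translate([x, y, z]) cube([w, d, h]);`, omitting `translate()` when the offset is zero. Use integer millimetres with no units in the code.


translate([139, 134, 0]) cube([4810, 198, 2670]);
translate([139, 5876, 0]) cube([4810, 198, 2670]);
translate([139, 332, 0]) cube([198, 5544, 2670]);
translate([4751, 332, 0]) cube([198, 5544, 2670]);


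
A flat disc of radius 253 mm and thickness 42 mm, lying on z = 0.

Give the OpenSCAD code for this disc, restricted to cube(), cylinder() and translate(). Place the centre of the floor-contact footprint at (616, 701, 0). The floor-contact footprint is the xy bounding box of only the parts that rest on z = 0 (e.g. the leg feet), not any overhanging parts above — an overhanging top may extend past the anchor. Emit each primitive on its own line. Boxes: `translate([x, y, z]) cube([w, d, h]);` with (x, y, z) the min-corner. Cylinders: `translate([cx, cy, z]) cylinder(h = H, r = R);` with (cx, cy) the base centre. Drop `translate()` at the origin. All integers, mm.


translate([616, 701, 0]) cylinder(h = 42, r = 253);


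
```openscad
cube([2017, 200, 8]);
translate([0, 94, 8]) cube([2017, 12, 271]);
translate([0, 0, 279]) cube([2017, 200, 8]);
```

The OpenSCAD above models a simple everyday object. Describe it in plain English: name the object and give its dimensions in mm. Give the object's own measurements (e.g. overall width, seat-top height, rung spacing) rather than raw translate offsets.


An I-beam lying along x, 2017 mm long. Overall section height 287 mm. Two flanges 200 mm wide (y) and 8 mm thick, one on the floor and one at the top; a web 12 mm thick runs between them, centred on the flange width.


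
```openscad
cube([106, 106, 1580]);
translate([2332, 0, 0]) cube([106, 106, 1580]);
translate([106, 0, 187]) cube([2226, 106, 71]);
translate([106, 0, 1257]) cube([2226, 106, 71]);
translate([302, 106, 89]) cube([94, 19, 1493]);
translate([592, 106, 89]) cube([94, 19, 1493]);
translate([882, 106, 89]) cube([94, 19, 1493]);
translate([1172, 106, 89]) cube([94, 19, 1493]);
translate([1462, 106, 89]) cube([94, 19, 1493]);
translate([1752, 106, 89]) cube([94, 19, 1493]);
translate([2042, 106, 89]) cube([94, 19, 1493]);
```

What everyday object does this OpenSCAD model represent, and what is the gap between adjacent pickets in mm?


A fence section. The picket gap is 196 mm.

Two posts, two rails, 7 pickets — a fence section. Span 2226 mm holds 7 pickets of 94 mm with 8 equal gaps: ⌊(2226 − 7·94) / 8⌋ = 196 mm.


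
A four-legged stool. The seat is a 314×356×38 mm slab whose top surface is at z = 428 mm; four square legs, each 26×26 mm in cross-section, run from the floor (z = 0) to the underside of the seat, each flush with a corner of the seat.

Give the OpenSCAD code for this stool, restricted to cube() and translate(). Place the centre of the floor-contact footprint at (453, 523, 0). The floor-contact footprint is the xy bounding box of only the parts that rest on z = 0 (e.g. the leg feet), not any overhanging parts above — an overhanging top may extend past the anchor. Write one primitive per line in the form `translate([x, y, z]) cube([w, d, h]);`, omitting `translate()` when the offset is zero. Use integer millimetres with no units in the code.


translate([296, 345, 390]) cube([314, 356, 38]);
translate([296, 345, 0]) cube([26, 26, 390]);
translate([584, 345, 0]) cube([26, 26, 390]);
translate([296, 675, 0]) cube([26, 26, 390]);
translate([584, 675, 0]) cube([26, 26, 390]);
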